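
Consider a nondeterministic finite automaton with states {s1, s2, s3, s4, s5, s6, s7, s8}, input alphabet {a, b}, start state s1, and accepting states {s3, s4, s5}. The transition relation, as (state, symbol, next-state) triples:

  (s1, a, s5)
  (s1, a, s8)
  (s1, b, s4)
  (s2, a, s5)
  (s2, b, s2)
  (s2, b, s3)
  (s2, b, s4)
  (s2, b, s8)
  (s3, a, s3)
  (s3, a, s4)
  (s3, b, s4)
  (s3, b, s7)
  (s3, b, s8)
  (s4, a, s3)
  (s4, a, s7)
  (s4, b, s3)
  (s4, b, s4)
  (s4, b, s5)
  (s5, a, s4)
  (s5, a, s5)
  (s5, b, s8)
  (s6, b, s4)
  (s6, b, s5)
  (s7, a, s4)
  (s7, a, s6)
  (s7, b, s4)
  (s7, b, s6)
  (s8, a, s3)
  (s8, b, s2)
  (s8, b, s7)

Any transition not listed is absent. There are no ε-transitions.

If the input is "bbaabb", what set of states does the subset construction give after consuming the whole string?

{s2, s3, s4, s5, s6, s7, s8}

Start in {s1}.
Read 'b': s1→{s4}; now {s4}.
Read 'b': s4→{s3, s4, s5}; now {s3, s4, s5}.
Read 'a': s3→{s3, s4}, s4→{s3, s7}, s5→{s4, s5}; now {s3, s4, s5, s7}.
Read 'a': s3→{s3, s4}, s4→{s3, s7}, s5→{s4, s5}, s7→{s4, s6}; now {s3, s4, s5, s6, s7}.
Read 'b': s3→{s4, s7, s8}, s4→{s3, s4, s5}, s5→{s8}, s6→{s4, s5}, s7→{s4, s6}; now {s3, s4, s5, s6, s7, s8}.
Read 'b': s3→{s4, s7, s8}, s4→{s3, s4, s5}, s5→{s8}, s6→{s4, s5}, s7→{s4, s6}, s8→{s2, s7}; now {s2, s3, s4, s5, s6, s7, s8}.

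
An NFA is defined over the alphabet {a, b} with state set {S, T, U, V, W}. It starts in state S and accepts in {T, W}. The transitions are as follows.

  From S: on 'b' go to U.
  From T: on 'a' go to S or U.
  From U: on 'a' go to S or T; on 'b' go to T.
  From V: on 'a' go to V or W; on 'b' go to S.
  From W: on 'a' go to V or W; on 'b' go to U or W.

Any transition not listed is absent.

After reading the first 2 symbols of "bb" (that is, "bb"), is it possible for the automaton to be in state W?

No

Start in {S}.
Read 'b': {S} → {U}.
Read 'b': {U} → {T}.
State W is not in {T}.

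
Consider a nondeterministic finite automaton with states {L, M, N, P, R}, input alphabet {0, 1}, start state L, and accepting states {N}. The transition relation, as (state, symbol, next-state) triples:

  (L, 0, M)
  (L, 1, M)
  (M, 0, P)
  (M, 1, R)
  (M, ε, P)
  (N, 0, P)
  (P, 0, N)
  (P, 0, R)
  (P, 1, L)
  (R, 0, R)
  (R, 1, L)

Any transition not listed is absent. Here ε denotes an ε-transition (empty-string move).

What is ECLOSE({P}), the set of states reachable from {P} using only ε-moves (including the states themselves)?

{P}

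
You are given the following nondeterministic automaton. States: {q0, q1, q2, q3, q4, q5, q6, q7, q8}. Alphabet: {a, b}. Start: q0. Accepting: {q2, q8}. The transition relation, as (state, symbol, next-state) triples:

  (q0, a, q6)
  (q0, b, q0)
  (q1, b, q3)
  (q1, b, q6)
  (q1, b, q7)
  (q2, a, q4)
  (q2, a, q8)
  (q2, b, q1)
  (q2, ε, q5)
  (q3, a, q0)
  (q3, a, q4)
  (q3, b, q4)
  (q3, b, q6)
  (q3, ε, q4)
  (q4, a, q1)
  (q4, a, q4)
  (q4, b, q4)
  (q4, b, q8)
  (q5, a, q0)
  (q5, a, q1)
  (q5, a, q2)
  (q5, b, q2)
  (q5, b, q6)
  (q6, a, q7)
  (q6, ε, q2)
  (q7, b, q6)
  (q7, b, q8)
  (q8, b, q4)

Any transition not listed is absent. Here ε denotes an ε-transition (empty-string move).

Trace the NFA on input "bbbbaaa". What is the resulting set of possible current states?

{q0, q1, q2, q4, q5, q6, q8}

Start in {q0}.
Read 'b': {q0} → {q0}.
Read 'b': {q0} → {q0}.
Read 'b': {q0} → {q0}.
Read 'b': {q0} → {q0}.
Read 'a': {q0} → {q2, q5, q6}.
Read 'a': {q2, q5, q6} → {q0, q1, q2, q4, q5, q7, q8}.
Read 'a': {q0, q1, q2, q4, q5, q7, q8} → {q0, q1, q2, q4, q5, q6, q8}.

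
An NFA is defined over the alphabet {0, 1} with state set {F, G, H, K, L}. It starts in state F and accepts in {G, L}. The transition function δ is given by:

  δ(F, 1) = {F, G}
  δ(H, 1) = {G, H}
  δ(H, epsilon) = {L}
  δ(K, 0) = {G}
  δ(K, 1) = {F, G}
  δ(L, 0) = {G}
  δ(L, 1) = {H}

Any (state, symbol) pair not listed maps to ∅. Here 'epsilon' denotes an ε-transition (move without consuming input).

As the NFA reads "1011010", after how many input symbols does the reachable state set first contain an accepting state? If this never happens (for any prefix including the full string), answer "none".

Start in {F}.
Read '1': {F} → {F, G}.
None of the earlier sets intersect F, but {F, G} does.

1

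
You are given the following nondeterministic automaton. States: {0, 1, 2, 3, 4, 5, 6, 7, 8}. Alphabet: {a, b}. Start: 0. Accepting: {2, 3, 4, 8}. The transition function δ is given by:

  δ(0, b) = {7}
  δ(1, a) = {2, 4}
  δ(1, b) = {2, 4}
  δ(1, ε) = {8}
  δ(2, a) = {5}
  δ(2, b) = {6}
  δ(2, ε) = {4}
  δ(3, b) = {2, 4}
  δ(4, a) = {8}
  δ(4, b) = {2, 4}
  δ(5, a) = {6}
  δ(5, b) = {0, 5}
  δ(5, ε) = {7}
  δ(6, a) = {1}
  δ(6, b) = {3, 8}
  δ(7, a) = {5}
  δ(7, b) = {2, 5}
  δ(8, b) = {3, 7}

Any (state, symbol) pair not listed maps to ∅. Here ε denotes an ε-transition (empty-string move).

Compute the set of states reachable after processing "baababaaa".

Start in {0}.
Read 'b': {0} → {7}.
Read 'a': {7} → {5, 7}.
Read 'a': {5, 7} → {5, 6, 7}.
Read 'b': {5, 6, 7} → {0, 2, 3, 4, 5, 7, 8}.
Read 'a': {0, 2, 3, 4, 5, 7, 8} → {5, 6, 7, 8}.
Read 'b': {5, 6, 7, 8} → {0, 2, 3, 4, 5, 7, 8}.
Read 'a': {0, 2, 3, 4, 5, 7, 8} → {5, 6, 7, 8}.
Read 'a': {5, 6, 7, 8} → {1, 5, 6, 7, 8}.
Read 'a': {1, 5, 6, 7, 8} → {1, 2, 4, 5, 6, 7, 8}.

{1, 2, 4, 5, 6, 7, 8}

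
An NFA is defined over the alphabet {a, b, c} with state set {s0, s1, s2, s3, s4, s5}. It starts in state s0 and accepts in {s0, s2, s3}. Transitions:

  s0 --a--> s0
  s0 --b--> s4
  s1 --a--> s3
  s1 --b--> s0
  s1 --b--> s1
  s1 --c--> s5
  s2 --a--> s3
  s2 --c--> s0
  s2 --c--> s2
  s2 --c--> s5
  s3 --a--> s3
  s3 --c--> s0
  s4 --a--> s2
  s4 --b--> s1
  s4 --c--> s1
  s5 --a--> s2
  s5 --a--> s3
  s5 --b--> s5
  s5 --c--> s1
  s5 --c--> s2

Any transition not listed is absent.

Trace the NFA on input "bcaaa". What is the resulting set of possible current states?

{s3}

Start in {s0}.
Read 'b': s0→{s4}; now {s4}.
Read 'c': s4→{s1}; now {s1}.
Read 'a': s1→{s3}; now {s3}.
Read 'a': s3→{s3}; now {s3}.
Read 'a': s3→{s3}; now {s3}.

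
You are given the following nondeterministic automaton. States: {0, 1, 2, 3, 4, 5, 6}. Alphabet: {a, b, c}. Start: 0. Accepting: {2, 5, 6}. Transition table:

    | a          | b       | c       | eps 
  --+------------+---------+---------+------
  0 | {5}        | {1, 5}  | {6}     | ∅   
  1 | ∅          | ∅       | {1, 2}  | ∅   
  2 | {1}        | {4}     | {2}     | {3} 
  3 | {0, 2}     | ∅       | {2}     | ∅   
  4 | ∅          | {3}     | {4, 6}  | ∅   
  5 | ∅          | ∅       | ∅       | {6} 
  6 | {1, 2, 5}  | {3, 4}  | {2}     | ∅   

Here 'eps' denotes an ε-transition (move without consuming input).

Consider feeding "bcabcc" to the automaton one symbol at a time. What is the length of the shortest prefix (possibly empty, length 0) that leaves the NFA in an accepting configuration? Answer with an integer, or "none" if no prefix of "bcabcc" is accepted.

1

Start in {0}.
Read 'b': 0→{1, 5}; union {1, 5}; ε-closure = {1, 5, 6}.
None of the earlier sets intersect F, but {1, 5, 6} does.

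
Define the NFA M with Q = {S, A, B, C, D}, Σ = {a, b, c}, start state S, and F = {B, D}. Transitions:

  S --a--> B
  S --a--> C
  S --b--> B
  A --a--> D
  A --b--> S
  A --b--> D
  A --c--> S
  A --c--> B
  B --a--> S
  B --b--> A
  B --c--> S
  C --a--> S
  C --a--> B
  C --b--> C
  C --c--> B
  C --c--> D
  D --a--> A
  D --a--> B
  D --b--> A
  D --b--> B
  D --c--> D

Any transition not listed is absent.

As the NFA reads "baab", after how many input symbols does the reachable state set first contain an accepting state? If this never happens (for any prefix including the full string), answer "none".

1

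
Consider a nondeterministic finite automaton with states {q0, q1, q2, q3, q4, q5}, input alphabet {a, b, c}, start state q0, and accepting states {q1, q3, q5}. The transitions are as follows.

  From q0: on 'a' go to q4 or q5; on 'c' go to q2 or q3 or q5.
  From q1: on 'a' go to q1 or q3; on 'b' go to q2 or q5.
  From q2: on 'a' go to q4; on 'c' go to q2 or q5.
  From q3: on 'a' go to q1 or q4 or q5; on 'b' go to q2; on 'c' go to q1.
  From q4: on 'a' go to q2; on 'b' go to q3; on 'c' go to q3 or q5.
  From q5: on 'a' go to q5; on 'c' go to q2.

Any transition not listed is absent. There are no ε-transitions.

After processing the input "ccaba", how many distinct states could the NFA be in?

Start in {q0}.
Read 'c': {q0} → {q2, q3, q5}.
Read 'c': {q2, q3, q5} → {q1, q2, q5}.
Read 'a': {q1, q2, q5} → {q1, q3, q4, q5}.
Read 'b': {q1, q3, q4, q5} → {q2, q3, q5}.
Read 'a': {q2, q3, q5} → {q1, q4, q5}.
That set has 3 states.

3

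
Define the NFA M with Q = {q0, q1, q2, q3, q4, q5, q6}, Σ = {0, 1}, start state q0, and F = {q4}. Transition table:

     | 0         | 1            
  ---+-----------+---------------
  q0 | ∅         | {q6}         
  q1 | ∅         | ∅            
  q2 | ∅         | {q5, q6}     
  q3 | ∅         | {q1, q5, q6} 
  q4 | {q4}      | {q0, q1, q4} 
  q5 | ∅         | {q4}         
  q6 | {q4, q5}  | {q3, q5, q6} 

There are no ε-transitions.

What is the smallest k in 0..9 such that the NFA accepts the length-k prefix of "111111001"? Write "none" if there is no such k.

3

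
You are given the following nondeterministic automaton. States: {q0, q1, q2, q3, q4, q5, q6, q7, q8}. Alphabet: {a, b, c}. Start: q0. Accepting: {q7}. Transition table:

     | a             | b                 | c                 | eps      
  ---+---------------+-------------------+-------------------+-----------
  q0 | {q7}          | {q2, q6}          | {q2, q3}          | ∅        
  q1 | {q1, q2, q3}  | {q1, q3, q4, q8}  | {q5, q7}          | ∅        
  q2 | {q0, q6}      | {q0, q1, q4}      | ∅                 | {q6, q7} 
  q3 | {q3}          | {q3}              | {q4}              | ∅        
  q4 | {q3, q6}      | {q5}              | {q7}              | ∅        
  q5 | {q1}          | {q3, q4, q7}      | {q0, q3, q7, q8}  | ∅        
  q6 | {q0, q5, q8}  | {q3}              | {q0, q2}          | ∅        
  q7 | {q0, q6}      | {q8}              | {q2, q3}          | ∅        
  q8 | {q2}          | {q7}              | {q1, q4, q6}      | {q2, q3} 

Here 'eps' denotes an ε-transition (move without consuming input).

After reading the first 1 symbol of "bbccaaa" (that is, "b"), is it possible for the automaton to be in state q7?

Start in {q0}.
Read 'b': q0→{q2, q6}; union {q2, q6}; ε-closure = {q2, q6, q7}.
State q7 is in {q2, q6, q7}.

Yes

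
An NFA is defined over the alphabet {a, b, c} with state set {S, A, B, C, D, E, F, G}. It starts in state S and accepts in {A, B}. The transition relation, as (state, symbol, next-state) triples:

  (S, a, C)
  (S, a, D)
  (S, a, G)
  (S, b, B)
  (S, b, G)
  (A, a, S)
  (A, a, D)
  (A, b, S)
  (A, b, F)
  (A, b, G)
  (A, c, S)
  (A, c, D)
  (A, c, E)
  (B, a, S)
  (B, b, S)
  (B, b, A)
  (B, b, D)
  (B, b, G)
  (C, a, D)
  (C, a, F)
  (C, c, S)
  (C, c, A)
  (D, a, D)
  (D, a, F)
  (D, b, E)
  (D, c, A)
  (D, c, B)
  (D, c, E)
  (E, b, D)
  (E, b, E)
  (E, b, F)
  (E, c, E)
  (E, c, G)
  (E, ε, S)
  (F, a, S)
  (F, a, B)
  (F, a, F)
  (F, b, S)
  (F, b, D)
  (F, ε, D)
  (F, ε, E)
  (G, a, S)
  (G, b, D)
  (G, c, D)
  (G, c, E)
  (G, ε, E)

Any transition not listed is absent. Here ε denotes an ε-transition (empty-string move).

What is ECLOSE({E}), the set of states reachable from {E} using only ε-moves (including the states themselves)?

{S, E}

Begin with {E}.
ε-move E → S; add S.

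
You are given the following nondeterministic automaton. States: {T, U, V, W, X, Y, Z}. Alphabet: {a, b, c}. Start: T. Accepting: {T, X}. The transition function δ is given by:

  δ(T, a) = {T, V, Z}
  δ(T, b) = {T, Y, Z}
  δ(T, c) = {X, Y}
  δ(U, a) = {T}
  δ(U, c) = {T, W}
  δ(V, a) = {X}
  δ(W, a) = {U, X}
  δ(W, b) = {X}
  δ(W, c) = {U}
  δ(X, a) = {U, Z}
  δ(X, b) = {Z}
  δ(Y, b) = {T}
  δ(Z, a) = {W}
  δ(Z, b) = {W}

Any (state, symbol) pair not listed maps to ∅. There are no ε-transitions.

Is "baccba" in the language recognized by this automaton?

Yes

Start in {T}.
Read 'b': T→{T, Y, Z}; now {T, Y, Z}.
Read 'a': T→{T, V, Z}, Y→∅, Z→{W}; now {T, V, W, Z}.
Read 'c': T→{X, Y}, V→∅, W→{U}, Z→∅; now {U, X, Y}.
Read 'c': U→{T, W}, X→∅, Y→∅; now {T, W}.
Read 'b': T→{T, Y, Z}, W→{X}; now {T, X, Y, Z}.
Read 'a': T→{T, V, Z}, X→{U, Z}, Y→∅, Z→{W}; now {T, U, V, W, Z}.
The final set {T, U, V, W, Z} contains the accepting state T.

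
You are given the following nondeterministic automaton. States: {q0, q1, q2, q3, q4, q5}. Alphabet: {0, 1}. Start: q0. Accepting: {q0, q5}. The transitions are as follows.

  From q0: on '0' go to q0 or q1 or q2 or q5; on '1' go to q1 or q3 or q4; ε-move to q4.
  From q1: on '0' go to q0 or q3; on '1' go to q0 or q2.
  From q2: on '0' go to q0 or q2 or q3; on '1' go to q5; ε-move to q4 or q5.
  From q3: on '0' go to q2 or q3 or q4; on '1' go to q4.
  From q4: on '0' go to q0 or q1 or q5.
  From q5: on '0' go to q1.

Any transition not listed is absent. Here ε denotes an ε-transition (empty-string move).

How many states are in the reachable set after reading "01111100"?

6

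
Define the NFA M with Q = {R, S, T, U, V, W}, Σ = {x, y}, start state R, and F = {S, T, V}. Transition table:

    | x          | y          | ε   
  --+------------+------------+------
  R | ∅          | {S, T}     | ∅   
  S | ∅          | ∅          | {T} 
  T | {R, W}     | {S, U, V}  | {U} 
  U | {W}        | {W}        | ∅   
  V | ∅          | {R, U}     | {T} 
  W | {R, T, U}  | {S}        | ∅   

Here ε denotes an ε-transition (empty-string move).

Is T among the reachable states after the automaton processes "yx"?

Start in {R}.
Read 'y': {R} → {S, T, U}.
Read 'x': {S, T, U} → {R, W}.
State T is not in {R, W}.

No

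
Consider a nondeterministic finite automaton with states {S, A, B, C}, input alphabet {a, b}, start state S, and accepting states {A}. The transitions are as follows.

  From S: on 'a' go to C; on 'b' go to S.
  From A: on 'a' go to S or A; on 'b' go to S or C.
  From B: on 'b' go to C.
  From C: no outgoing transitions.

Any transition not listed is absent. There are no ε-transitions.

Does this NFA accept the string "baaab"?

Start in {S}.
Read 'b': S→{S}; now {S}.
Read 'a': S→{C}; now {C}.
Read 'a': C→∅; now ∅.
The set is empty and remains empty for the remaining 2 symbols.
The final set ∅ contains no accepting state.

No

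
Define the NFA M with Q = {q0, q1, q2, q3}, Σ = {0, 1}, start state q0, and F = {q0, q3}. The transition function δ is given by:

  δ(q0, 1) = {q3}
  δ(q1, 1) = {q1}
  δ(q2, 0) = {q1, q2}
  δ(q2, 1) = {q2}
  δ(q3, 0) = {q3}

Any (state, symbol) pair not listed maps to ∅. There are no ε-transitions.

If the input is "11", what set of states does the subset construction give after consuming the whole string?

Start in {q0}.
Read '1': q0→{q3}; now {q3}.
Read '1': q3→∅; now ∅.

∅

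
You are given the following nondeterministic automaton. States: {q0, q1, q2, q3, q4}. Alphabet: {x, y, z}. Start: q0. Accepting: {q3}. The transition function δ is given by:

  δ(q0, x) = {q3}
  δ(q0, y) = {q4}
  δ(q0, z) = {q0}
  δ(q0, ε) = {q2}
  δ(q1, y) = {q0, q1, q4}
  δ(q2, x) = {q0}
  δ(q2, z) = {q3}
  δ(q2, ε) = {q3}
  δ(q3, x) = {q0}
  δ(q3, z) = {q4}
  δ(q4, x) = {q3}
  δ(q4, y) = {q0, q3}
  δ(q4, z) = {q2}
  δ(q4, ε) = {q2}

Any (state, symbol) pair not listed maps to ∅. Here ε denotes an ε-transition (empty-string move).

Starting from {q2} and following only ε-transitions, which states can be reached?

Begin with {q2}.
ε-move q2 → q3; add q3.

{q2, q3}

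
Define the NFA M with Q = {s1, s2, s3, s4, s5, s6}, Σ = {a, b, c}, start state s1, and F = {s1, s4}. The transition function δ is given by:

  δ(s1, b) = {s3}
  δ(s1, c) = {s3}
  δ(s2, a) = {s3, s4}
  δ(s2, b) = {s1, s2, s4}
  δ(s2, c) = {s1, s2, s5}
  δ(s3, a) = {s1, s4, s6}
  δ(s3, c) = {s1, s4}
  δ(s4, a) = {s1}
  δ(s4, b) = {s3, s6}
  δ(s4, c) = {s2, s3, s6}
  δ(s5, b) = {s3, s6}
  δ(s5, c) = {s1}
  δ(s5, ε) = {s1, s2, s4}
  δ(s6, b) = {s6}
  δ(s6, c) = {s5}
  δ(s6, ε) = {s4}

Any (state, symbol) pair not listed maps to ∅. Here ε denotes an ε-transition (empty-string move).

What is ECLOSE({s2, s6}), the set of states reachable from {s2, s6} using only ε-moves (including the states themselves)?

Begin with {s2, s6}.
ε-move s6 → s4; add s4.

{s2, s4, s6}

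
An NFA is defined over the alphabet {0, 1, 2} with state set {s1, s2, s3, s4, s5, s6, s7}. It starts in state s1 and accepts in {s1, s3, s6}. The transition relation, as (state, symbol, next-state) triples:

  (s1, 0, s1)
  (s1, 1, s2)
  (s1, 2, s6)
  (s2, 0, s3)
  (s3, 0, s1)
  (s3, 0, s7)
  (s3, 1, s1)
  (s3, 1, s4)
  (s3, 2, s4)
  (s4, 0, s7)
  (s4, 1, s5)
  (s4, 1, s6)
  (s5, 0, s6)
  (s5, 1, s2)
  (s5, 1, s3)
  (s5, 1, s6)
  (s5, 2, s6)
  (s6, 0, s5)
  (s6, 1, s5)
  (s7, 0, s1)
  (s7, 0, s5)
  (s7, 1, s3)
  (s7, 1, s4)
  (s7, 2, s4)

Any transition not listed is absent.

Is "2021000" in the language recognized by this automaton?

Start in {s1}.
Read '2': s1→{s6}; now {s6}.
Read '0': s6→{s5}; now {s5}.
Read '2': s5→{s6}; now {s6}.
Read '1': s6→{s5}; now {s5}.
Read '0': s5→{s6}; now {s6}.
Read '0': s6→{s5}; now {s5}.
Read '0': s5→{s6}; now {s6}.
The final set {s6} contains the accepting state s6.

Yes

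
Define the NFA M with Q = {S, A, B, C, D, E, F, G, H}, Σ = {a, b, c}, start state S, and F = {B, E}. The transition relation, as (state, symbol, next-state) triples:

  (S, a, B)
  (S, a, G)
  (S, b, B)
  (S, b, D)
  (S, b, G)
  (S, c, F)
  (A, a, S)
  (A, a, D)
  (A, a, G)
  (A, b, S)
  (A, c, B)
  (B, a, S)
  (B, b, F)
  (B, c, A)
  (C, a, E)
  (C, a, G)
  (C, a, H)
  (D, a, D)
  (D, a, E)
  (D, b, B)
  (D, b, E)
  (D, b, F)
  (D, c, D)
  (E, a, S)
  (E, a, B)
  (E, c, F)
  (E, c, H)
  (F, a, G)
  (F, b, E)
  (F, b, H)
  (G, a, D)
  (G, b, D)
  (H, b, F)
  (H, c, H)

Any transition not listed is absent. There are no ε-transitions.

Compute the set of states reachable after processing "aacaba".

{S, B, D, E, G}

Start in {S}.
Read 'a': {S} → {B, G}.
Read 'a': {B, G} → {S, D}.
Read 'c': {S, D} → {D, F}.
Read 'a': {D, F} → {D, E, G}.
Read 'b': {D, E, G} → {B, D, E, F}.
Read 'a': {B, D, E, F} → {S, B, D, E, G}.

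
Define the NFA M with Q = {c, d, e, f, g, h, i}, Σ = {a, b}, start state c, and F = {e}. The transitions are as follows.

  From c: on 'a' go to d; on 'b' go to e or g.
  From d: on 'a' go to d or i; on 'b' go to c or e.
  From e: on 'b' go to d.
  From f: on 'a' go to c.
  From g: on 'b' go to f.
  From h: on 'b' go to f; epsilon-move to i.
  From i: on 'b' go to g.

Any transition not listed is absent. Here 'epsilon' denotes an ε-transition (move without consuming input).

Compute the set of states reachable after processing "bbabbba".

{c, d, i}

Start in {c}.
Read 'b': {c} → {e, g}.
Read 'b': {e, g} → {d, f}.
Read 'a': {d, f} → {c, d, i}.
Read 'b': {c, d, i} → {c, e, g}.
Read 'b': {c, e, g} → {d, e, f, g}.
Read 'b': {d, e, f, g} → {c, d, e, f}.
Read 'a': {c, d, e, f} → {c, d, i}.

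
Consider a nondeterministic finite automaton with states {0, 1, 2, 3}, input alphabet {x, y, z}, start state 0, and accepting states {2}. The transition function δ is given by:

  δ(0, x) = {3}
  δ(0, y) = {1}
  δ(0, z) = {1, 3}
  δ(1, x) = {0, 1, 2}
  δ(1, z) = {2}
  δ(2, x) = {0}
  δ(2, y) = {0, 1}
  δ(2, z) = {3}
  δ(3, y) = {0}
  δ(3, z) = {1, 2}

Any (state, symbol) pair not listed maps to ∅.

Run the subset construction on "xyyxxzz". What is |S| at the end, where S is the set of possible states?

Start in {0}.
Read 'x': {0} → {3}.
Read 'y': {3} → {0}.
Read 'y': {0} → {1}.
Read 'x': {1} → {0, 1, 2}.
Read 'x': {0, 1, 2} → {0, 1, 2, 3}.
Read 'z': {0, 1, 2, 3} → {1, 2, 3}.
Read 'z': {1, 2, 3} → {1, 2, 3}.
That set has 3 states.

3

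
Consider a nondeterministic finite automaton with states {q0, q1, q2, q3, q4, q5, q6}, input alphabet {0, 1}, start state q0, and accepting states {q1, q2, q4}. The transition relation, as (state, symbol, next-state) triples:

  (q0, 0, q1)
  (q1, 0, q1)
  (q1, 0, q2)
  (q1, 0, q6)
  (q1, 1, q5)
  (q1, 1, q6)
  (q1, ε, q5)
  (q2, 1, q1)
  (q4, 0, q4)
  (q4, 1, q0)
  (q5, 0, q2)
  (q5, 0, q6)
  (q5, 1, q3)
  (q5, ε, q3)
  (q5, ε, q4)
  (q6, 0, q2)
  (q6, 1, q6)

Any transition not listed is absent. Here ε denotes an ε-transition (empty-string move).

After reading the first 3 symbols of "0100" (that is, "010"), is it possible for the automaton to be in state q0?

Start in {q0}.
Read '0': {q0} → {q1, q3, q4, q5}.
Read '1': {q1, q3, q4, q5} → {q0, q3, q4, q5, q6}.
Read '0': {q0, q3, q4, q5, q6} → {q1, q2, q3, q4, q5, q6}.
State q0 is not in {q1, q2, q3, q4, q5, q6}.

No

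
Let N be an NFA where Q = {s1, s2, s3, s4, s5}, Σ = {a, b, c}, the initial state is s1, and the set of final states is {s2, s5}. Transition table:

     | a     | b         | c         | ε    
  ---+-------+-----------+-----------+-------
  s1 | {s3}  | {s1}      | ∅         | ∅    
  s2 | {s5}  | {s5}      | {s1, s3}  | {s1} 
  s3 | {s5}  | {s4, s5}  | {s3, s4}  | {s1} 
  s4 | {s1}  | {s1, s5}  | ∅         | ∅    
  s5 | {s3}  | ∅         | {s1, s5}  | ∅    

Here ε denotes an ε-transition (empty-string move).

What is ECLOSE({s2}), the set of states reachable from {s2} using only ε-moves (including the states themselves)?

Begin with {s2}.
ε-move s2 → s1; add s1.

{s1, s2}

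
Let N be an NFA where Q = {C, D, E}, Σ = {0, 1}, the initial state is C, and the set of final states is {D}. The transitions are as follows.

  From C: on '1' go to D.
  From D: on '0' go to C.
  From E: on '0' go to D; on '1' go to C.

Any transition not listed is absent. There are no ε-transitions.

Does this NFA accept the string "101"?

Start in {C}.
Read '1': C→{D}; now {D}.
Read '0': D→{C}; now {C}.
Read '1': C→{D}; now {D}.
The final set {D} contains the accepting state D.

Yes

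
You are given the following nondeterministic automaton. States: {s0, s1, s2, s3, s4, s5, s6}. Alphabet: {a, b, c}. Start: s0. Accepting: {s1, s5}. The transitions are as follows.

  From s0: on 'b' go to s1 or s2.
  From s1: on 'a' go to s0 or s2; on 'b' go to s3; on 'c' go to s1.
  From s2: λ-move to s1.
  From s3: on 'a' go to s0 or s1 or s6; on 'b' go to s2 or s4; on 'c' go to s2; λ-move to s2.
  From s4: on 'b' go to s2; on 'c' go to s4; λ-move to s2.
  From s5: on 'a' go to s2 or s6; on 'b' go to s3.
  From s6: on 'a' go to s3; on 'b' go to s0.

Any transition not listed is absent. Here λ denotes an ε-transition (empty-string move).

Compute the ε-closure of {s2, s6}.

Begin with {s2, s6}.
ε-move s2 → s1; add s1.

{s1, s2, s6}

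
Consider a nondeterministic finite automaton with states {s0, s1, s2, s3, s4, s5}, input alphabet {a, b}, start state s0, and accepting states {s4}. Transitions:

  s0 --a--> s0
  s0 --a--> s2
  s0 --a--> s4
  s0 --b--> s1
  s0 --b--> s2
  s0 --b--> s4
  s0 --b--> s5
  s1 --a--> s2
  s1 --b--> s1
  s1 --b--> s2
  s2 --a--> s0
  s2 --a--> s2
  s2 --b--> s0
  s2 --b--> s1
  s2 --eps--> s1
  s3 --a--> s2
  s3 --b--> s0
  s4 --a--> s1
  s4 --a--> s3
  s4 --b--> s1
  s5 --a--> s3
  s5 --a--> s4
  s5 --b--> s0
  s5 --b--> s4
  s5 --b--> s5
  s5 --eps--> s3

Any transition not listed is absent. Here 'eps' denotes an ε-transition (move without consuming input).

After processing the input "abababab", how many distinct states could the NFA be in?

6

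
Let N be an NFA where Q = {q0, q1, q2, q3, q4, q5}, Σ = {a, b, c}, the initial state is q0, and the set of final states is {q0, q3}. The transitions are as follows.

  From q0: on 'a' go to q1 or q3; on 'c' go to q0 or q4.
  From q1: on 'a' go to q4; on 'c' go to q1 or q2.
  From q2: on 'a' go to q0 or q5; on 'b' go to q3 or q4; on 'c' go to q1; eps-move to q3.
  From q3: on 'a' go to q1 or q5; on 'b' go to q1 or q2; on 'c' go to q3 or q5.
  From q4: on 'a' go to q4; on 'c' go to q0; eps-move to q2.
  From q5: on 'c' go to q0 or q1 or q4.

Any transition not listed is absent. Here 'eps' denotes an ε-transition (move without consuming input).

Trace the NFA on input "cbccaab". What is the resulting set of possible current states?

Start in {q0}.
Read 'c': q0→{q0, q4}; union {q0, q4}; ε-closure = {q0, q2, q3, q4}.
Read 'b': q0→∅, q2→{q3, q4}, q3→{q1, q2}, q4→∅; now {q1, q2, q3, q4}.
Read 'c': q1→{q1, q2}, q2→{q1}, q3→{q3, q5}, q4→{q0}; now {q0, q1, q2, q3, q5}.
Read 'c': q0→{q0, q4}, q1→{q1, q2}, q2→{q1}, q3→{q3, q5}, q5→{q0, q1, q4}; now {q0, q1, q2, q3, q4, q5}.
Read 'a': q0→{q1, q3}, q1→{q4}, q2→{q0, q5}, q3→{q1, q5}, q4→{q4}, q5→∅; union {q0, q1, q3, q4, q5}; ε-closure = {q0, q1, q2, q3, q4, q5}.
Read 'a': q0→{q1, q3}, q1→{q4}, q2→{q0, q5}, q3→{q1, q5}, q4→{q4}, q5→∅; union {q0, q1, q3, q4, q5}; ε-closure = {q0, q1, q2, q3, q4, q5}.
Read 'b': q0→∅, q1→∅, q2→{q3, q4}, q3→{q1, q2}, q4→∅, q5→∅; now {q1, q2, q3, q4}.

{q1, q2, q3, q4}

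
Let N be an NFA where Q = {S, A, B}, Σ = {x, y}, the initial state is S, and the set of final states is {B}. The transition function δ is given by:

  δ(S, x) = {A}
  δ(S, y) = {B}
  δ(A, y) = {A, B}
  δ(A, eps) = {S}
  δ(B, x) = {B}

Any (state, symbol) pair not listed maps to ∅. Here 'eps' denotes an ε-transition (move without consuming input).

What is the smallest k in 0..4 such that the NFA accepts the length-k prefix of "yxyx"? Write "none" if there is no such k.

Start in {S}.
Read 'y': S→{B}; now {B}.
None of the earlier sets intersect F, but {B} does.

1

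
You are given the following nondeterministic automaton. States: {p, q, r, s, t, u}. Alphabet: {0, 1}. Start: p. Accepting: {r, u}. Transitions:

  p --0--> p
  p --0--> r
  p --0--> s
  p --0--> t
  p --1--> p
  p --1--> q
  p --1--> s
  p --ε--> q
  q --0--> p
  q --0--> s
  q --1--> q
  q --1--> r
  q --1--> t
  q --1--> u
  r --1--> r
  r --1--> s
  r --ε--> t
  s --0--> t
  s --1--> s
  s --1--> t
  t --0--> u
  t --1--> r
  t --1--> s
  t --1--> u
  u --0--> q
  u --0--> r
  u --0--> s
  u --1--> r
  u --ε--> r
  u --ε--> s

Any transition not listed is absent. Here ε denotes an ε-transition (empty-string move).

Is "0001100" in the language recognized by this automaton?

Start: ε-closure({p}) = {p, q}.
Read '0': p→{p, r, s, t}, q→{p, s}; union {p, r, s, t}; ε-closure = {p, q, r, s, t}.
Read '0': p→{p, r, s, t}, q→{p, s}, r→∅, s→{t}, t→{u}; union {p, r, s, t, u}; ε-closure = {p, q, r, s, t, u}.
Read '0': p→{p, r, s, t}, q→{p, s}, r→∅, s→{t}, t→{u}, u→{q, r, s}; now {p, q, r, s, t, u}.
Read '1': p→{p, q, s}, q→{q, r, t, u}, r→{r, s}, s→{s, t}, t→{r, s, u}, u→{r}; now {p, q, r, s, t, u}.
Read '1': p→{p, q, s}, q→{q, r, t, u}, r→{r, s}, s→{s, t}, t→{r, s, u}, u→{r}; now {p, q, r, s, t, u}.
Read '0': p→{p, r, s, t}, q→{p, s}, r→∅, s→{t}, t→{u}, u→{q, r, s}; now {p, q, r, s, t, u}.
Read '0': p→{p, r, s, t}, q→{p, s}, r→∅, s→{t}, t→{u}, u→{q, r, s}; now {p, q, r, s, t, u}.
The final set {p, q, r, s, t, u} contains the accepting states r, u.

Yes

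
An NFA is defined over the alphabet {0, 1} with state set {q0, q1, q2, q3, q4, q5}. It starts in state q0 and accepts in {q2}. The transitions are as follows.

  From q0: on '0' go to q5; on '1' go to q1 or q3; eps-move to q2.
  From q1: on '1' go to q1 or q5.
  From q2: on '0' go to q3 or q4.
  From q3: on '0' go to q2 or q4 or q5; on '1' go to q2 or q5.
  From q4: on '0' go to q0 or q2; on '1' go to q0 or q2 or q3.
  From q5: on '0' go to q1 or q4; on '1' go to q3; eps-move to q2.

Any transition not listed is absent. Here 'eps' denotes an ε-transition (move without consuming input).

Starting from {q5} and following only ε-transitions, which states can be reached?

Begin with {q5}.
ε-move q5 → q2; add q2.

{q2, q5}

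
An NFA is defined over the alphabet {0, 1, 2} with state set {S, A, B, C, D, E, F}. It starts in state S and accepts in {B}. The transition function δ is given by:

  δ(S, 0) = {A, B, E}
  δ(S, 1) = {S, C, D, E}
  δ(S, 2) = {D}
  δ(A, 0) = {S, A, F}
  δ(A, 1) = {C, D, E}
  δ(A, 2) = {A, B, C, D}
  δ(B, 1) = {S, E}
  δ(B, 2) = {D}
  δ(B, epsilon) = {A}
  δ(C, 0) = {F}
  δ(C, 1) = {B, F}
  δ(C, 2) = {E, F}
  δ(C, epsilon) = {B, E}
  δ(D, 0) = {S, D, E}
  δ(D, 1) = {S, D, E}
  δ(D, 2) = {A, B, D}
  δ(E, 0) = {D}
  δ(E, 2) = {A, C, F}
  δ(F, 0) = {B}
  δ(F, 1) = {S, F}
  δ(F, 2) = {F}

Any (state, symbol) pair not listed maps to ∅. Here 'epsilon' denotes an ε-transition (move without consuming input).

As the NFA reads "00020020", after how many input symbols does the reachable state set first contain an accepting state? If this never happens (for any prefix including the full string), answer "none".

1

Start in {S}.
Read '0': {S} → {A, B, E}.
None of the earlier sets intersect F, but {A, B, E} does.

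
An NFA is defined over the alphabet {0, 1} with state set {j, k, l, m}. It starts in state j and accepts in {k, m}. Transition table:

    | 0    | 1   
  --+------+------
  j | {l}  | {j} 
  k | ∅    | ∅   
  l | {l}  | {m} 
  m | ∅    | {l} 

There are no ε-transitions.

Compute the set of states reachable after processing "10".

{l}

Start in {j}.
Read '1': {j} → {j}.
Read '0': {j} → {l}.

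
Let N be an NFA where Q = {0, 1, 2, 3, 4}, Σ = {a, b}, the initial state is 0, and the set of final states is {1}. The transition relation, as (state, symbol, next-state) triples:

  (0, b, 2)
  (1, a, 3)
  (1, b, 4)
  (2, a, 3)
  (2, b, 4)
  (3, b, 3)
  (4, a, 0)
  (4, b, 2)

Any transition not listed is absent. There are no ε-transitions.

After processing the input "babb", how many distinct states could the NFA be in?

1

Start in {0}.
Read 'b': 0→{2}; now {2}.
Read 'a': 2→{3}; now {3}.
Read 'b': 3→{3}; now {3}.
Read 'b': 3→{3}; now {3}.
That set has 1 state.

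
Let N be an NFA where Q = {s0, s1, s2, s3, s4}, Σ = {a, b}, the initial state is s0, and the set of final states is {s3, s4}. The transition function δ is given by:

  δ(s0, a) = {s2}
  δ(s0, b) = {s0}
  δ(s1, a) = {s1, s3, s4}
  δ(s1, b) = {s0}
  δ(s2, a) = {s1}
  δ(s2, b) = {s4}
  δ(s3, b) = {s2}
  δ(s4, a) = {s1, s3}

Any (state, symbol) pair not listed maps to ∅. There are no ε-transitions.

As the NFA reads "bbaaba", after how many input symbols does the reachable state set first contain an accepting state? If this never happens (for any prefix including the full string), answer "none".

none

Start in {s0}.
Read 'b': {s0} → {s0}.
Read 'b': {s0} → {s0}.
Read 'a': {s0} → {s2}.
Read 'a': {s2} → {s1}.
Read 'b': {s1} → {s0}.
Read 'a': {s0} → {s2}.
No reachable set along the way intersects F.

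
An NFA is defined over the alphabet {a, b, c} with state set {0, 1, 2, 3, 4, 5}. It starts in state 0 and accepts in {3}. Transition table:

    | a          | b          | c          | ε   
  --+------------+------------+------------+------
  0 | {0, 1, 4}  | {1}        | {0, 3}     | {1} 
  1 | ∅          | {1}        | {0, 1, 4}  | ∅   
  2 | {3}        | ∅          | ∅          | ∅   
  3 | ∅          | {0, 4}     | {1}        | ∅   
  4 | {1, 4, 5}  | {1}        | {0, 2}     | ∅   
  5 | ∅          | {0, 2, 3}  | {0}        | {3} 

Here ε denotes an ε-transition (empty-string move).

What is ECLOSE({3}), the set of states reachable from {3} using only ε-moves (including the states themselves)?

Begin with {3}.
No ε-moves leave this set, so the closure equals the set itself.

{3}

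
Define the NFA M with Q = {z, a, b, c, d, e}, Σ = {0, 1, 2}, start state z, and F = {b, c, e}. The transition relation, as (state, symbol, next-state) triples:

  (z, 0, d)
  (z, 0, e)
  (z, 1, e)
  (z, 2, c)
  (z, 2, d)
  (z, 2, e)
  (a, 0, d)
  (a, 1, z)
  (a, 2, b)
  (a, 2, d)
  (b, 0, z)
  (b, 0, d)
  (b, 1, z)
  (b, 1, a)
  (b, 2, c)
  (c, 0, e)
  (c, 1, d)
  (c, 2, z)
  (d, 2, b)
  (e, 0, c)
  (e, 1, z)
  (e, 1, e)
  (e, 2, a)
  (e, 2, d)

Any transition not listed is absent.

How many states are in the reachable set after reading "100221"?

Start in {z}.
Read '1': z→{e}; now {e}.
Read '0': e→{c}; now {c}.
Read '0': c→{e}; now {e}.
Read '2': e→{a, d}; now {a, d}.
Read '2': a→{b, d}, d→{b}; now {b, d}.
Read '1': b→{z, a}, d→∅; now {z, a}.
That set has 2 states.

2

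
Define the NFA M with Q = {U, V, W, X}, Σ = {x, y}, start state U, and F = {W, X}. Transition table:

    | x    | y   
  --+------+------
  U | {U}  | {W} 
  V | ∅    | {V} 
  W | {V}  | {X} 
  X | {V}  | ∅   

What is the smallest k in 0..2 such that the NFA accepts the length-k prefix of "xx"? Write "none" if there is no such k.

Start in {U}.
Read 'x': {U} → {U}.
Read 'x': {U} → {U}.
No reachable set along the way intersects F.

none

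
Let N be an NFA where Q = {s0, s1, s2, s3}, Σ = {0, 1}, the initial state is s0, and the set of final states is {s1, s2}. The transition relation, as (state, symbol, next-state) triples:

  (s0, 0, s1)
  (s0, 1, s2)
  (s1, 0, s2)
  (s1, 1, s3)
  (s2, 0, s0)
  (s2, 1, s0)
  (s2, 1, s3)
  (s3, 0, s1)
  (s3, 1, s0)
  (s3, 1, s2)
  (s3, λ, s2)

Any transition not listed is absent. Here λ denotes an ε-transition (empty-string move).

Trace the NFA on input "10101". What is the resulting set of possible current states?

Start in {s0}.
Read '1': s0→{s2}; now {s2}.
Read '0': s2→{s0}; now {s0}.
Read '1': s0→{s2}; now {s2}.
Read '0': s2→{s0}; now {s0}.
Read '1': s0→{s2}; now {s2}.

{s2}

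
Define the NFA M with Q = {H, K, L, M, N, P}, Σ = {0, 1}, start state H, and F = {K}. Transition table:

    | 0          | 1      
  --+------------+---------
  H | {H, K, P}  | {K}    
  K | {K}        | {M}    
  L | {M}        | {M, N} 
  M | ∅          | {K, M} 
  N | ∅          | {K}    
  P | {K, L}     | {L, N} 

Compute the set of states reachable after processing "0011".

{K, M, N}

Start in {H}.
Read '0': {H} → {H, K, P}.
Read '0': {H, K, P} → {H, K, L, P}.
Read '1': {H, K, L, P} → {K, L, M, N}.
Read '1': {K, L, M, N} → {K, M, N}.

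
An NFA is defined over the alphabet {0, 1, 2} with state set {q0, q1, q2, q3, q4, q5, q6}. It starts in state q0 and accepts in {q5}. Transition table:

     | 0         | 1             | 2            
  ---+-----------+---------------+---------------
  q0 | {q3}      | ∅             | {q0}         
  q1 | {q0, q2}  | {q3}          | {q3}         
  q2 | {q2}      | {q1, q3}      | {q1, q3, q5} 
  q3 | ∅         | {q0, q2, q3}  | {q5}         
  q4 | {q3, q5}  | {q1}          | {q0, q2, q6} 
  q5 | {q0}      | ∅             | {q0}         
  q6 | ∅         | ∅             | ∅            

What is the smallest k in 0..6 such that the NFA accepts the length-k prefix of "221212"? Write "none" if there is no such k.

Start in {q0}.
Read '2': {q0} → {q0}.
Read '2': {q0} → {q0}.
Read '1': {q0} → ∅.
The set is empty and remains empty for the remaining 3 symbols.
No reachable set along the way intersects F.

none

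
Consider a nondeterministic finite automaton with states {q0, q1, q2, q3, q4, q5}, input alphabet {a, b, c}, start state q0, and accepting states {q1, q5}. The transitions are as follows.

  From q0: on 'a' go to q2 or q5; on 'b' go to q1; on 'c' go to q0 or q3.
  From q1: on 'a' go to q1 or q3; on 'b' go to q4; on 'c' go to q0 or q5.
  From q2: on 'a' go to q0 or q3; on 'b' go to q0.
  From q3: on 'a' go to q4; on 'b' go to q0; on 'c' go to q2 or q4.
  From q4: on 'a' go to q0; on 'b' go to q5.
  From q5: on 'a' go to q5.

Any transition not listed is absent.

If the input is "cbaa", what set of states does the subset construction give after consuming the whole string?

{q0, q1, q3, q4, q5}

Start in {q0}.
Read 'c': q0→{q0, q3}; now {q0, q3}.
Read 'b': q0→{q1}, q3→{q0}; now {q0, q1}.
Read 'a': q0→{q2, q5}, q1→{q1, q3}; now {q1, q2, q3, q5}.
Read 'a': q1→{q1, q3}, q2→{q0, q3}, q3→{q4}, q5→{q5}; now {q0, q1, q3, q4, q5}.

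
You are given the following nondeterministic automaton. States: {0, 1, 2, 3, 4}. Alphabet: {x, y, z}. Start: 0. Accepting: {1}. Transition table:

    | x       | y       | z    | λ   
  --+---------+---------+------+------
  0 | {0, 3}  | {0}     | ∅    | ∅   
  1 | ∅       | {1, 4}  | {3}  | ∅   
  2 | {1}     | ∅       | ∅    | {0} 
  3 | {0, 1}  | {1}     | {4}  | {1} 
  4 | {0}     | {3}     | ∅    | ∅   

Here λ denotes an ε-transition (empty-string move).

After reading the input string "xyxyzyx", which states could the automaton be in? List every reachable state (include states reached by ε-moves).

Start in {0}.
Read 'x': 0→{0, 3}; union {0, 3}; ε-closure = {0, 1, 3}.
Read 'y': 0→{0}, 1→{1, 4}, 3→{1}; now {0, 1, 4}.
Read 'x': 0→{0, 3}, 1→∅, 4→{0}; union {0, 3}; ε-closure = {0, 1, 3}.
Read 'y': 0→{0}, 1→{1, 4}, 3→{1}; now {0, 1, 4}.
Read 'z': 0→∅, 1→{3}, 4→∅; union {3}; ε-closure = {1, 3}.
Read 'y': 1→{1, 4}, 3→{1}; now {1, 4}.
Read 'x': 1→∅, 4→{0}; now {0}.

{0}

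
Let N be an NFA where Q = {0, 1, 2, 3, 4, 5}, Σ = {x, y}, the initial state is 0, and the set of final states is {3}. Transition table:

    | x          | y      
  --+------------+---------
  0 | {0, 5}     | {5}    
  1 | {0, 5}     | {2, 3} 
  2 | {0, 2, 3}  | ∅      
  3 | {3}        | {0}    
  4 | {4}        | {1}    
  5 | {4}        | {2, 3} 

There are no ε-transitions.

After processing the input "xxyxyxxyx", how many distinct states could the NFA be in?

5

Start in {0}.
Read 'x': {0} → {0, 5}.
Read 'x': {0, 5} → {0, 4, 5}.
Read 'y': {0, 4, 5} → {1, 2, 3, 5}.
Read 'x': {1, 2, 3, 5} → {0, 2, 3, 4, 5}.
Read 'y': {0, 2, 3, 4, 5} → {0, 1, 2, 3, 5}.
Read 'x': {0, 1, 2, 3, 5} → {0, 2, 3, 4, 5}.
Read 'x': {0, 2, 3, 4, 5} → {0, 2, 3, 4, 5}.
Read 'y': {0, 2, 3, 4, 5} → {0, 1, 2, 3, 5}.
Read 'x': {0, 1, 2, 3, 5} → {0, 2, 3, 4, 5}.
That set has 5 states.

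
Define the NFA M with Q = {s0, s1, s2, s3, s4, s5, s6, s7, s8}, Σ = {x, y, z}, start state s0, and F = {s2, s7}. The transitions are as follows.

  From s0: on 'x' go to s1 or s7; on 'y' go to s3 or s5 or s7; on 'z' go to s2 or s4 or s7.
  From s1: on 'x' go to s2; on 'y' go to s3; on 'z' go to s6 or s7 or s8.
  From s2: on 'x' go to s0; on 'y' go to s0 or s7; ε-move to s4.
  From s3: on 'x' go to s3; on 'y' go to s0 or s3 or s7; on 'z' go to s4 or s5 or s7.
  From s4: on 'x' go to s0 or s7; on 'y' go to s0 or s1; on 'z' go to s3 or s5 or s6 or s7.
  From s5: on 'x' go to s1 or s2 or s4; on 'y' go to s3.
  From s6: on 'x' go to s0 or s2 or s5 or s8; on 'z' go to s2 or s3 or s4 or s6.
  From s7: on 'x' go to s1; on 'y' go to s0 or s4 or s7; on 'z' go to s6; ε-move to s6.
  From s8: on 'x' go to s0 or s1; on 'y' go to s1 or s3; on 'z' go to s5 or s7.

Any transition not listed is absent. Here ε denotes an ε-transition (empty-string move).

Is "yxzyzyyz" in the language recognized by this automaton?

Yes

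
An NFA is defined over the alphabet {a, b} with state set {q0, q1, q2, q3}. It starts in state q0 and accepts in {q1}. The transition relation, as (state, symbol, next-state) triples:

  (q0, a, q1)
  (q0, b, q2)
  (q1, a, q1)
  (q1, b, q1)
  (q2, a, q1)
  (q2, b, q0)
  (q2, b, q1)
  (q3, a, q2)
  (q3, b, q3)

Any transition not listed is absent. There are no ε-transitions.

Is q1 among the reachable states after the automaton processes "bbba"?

Start in {q0}.
Read 'b': {q0} → {q2}.
Read 'b': {q2} → {q0, q1}.
Read 'b': {q0, q1} → {q1, q2}.
Read 'a': {q1, q2} → {q1}.
State q1 is in {q1}.

Yes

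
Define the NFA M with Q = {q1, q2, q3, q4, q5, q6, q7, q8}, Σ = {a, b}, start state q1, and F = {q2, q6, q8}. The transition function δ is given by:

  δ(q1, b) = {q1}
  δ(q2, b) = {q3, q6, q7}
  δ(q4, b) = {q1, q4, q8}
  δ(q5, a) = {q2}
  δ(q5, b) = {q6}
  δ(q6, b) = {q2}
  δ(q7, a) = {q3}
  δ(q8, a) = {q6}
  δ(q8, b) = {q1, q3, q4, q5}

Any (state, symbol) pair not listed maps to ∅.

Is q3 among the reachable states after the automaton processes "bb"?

Start in {q1}.
Read 'b': {q1} → {q1}.
Read 'b': {q1} → {q1}.
State q3 is not in {q1}.

No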